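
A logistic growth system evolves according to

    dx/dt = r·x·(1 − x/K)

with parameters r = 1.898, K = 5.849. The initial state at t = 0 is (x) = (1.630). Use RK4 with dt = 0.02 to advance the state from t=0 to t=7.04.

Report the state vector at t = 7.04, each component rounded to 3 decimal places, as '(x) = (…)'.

t=0.000: state=(1.630)
step 1 (dt=0.02): k1=(2.232), k2=(2.250), k3=(2.250), k4=(2.269); state += dt/6·(k1+2k2+2k3+k4)
t=0.020: state=(1.675)
t=0.040: state=(1.721)
t=0.060: state=(1.767)
continuing one RK4 step at a time; state shown every 25 steps (Δt=0.5):
t=0.500: state=(2.922)
t=1.000: state=(4.214)
t=1.500: state=(5.085)
t=2.000: state=(5.528)
t=2.500: state=(5.720)
t=3.000: state=(5.798)
t=3.500: state=(5.829)
t=4.000: state=(5.841)
t=4.500: state=(5.846)
t=5.000: state=(5.848)
t=5.500: state=(5.849)
t=6.000: state=(5.849)
t=6.500: state=(5.849)
t=7.000: state=(5.849)
t=7.040: state=(5.849)

(x) = (5.849)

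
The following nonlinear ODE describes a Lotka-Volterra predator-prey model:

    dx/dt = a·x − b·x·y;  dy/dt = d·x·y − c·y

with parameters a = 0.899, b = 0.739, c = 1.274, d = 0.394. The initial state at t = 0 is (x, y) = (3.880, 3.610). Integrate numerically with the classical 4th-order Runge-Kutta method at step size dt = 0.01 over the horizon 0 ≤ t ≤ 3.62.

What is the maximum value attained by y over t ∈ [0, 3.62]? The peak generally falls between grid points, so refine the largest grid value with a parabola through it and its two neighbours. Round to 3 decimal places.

max y = 3.656

t=0.000: state=(3.880, 3.610)
step 1 (dt=0.01): k1=(-6.863, 0.920), k2=(-6.815, 0.872), k3=(-6.815, 0.872), k4=(-6.767, 0.825); state += dt/6·(k1+2k2+2k3+k4)
t=0.010: state=(3.812, 3.619)
t=0.020: state=(3.745, 3.626)
t=0.030: state=(3.678, 3.633)
continuing one RK4 step at a time; state shown every 20 steps (Δt=0.2):
t=0.200: state=(2.711, 3.618)
t=0.400: state=(1.933, 3.359)
t=0.600: state=(1.448, 2.970)
t=0.800: state=(1.153, 2.548)
t=1.000: state=(0.976, 2.146)
t=1.200: state=(0.874, 1.789)
t=1.400: state=(0.822, 1.482)
t=1.600: state=(0.806, 1.224)
t=1.800: state=(0.818, 1.011)
t=2.000: state=(0.855, 0.837)
t=2.200: state=(0.914, 0.696)
t=2.400: state=(0.996, 0.581)
t=2.600: state=(1.101, 0.489)
t=2.800: state=(1.233, 0.416)
t=3.000: state=(1.395, 0.357)
t=3.200: state=(1.589, 0.311)
t=3.400: state=(1.822, 0.276)
t=3.600: state=(2.097, 0.250)
t=3.620: state=(2.128, 0.247)
largest grid value and its neighbours: y(0.090)=3.65521, y(0.100)=3.65578, y(0.110)=3.65551
parabola through these three points peaks at t≈0.102 with y≈3.65579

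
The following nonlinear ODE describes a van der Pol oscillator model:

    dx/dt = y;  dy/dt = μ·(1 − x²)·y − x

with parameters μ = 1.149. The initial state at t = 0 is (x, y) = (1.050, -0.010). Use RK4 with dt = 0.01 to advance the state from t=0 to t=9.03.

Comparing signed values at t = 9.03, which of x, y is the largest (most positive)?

t=0.000: state=(1.050, -0.010)
step 1 (dt=0.01): k1=(-0.010, -1.049), k2=(-0.015, -1.048), k3=(-0.015, -1.048), k4=(-0.020, -1.047); state += dt/6·(k1+2k2+2k3+k4)
t=0.010: state=(1.050, -0.020)
t=0.020: state=(1.050, -0.031)
t=0.030: state=(1.049, -0.041)
continuing one RK4 step at a time; state shown every 50 steps (Δt=0.5):
t=0.500: state=(0.917, -0.517)
t=1.000: state=(0.521, -1.102)
t=1.500: state=(-0.244, -2.011)
t=2.000: state=(-1.348, -1.948)
t=2.500: state=(-1.855, -0.184)
t=3.000: state=(-1.751, 0.461)
t=3.500: state=(-1.452, 0.727)
t=4.000: state=(-1.010, 1.079)
t=4.500: state=(-0.303, 1.852)
t=5.000: state=(0.910, 2.817)
t=5.500: state=(1.913, 0.826)
t=6.000: state=(1.963, -0.325)
t=6.500: state=(1.724, -0.592)
t=7.000: state=(1.377, -0.808)
t=7.500: state=(0.885, -1.212)
t=8.000: state=(0.078, -2.134)
t=8.500: state=(-1.229, -2.651)
t=9.000: state=(-1.985, -0.380)
t=9.030: state=(-1.995, -0.286)
compare at T: x=-1.995, y=-0.286

largest component: y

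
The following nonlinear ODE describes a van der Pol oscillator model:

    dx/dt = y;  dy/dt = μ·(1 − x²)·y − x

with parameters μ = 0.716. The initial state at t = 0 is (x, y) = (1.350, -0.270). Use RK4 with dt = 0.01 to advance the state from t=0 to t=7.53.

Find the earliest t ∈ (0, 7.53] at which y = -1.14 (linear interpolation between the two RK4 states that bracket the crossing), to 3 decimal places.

t=0.000: state=(1.350, -0.270)
step 1 (dt=0.01): k1=(-0.270, -1.191), k2=(-0.276, -1.187), k3=(-0.276, -1.187), k4=(-0.282, -1.183); state += dt/6·(k1+2k2+2k3+k4)
t=0.010: state=(1.347, -0.282)
t=0.020: state=(1.344, -0.294)
t=0.030: state=(1.341, -0.305)
continuing one RK4 step at a time; state shown every 25 steps (Δt=0.25):
t=0.250: state=(1.247, -0.546)
t=0.500: state=(1.079, -0.795)
t=0.750: state=(0.849, -1.048)
t=0.830: state=(0.762, -1.134)
next step: t=0.840: state=(0.751, -1.146) — y has crossed -1.14
linear interpolation between t=0.830 (-1.13450) and t=0.840 (-1.14555) → t≈0.835

t = 0.835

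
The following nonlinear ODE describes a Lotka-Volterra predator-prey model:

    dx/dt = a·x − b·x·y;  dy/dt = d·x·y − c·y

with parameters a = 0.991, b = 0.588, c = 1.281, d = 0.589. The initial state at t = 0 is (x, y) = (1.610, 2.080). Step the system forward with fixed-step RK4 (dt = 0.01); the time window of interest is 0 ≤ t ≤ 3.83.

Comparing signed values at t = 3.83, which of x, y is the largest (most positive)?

largest component: x

t=0.000: state=(1.610, 2.080)
step 1 (dt=0.01): k1=(-0.374, -0.692), k2=(-0.370, -0.693), k3=(-0.370, -0.693), k4=(-0.366, -0.694); state += dt/6·(k1+2k2+2k3+k4)
t=0.010: state=(1.606, 2.073)
t=0.020: state=(1.603, 2.066)
t=0.030: state=(1.599, 2.059)
continuing one RK4 step at a time; state shown every 20 steps (Δt=0.2):
t=0.200: state=(1.550, 1.939)
t=0.400: state=(1.517, 1.797)
t=0.600: state=(1.509, 1.662)
t=0.800: state=(1.525, 1.538)
t=1.000: state=(1.562, 1.427)
t=1.200: state=(1.619, 1.332)
t=1.400: state=(1.696, 1.253)
t=1.600: state=(1.791, 1.191)
t=1.800: state=(1.904, 1.145)
t=2.000: state=(2.033, 1.118)
t=2.200: state=(2.174, 1.108)
t=2.400: state=(2.326, 1.118)
t=2.600: state=(2.483, 1.149)
t=2.800: state=(2.637, 1.202)
t=3.000: state=(2.779, 1.280)
t=3.200: state=(2.898, 1.385)
t=3.400: state=(2.980, 1.516)
t=3.600: state=(3.013, 1.671)
t=3.800: state=(2.988, 1.842)
t=3.830: state=(2.979, 1.869)
compare at T: x=2.979, y=1.869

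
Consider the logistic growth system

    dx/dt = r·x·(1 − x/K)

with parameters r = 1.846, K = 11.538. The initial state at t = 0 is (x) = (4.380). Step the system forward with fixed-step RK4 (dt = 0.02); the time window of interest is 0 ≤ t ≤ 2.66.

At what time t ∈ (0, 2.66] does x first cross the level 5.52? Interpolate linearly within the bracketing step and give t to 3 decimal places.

t = 0.219

t=0.000: state=(4.380)
step 1 (dt=0.02): k1=(5.016), k2=(5.038), k3=(5.038), k4=(5.059); state += dt/6·(k1+2k2+2k3+k4)
t=0.020: state=(4.481)
t=0.040: state=(4.582)
t=0.060: state=(4.685)
continuing one RK4 step at a time; state shown every 5 steps (Δt=0.1):
t=0.100: state=(4.892)
t=0.200: state=(5.418)
next step: t=0.220: state=(5.524) — x has crossed 5.52
linear interpolation between t=0.200 (5.41758) and t=0.220 (5.52379) → t≈0.219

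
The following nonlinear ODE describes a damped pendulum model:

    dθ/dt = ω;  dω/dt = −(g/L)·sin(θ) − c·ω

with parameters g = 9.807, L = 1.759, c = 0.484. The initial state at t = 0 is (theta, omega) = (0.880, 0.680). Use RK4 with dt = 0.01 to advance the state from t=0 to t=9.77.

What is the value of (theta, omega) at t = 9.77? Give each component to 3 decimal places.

t=0.000: state=(0.880, 0.680)
step 1 (dt=0.01): k1=(0.680, -4.626), k2=(0.657, -4.627), k3=(0.657, -4.627), k4=(0.634, -4.627); state += dt/6·(k1+2k2+2k3+k4)
t=0.010: state=(0.887, 0.634)
t=0.020: state=(0.893, 0.587)
t=0.030: state=(0.898, 0.541)
continuing one RK4 step at a time; state shown every 50 steps (Δt=0.5):
t=0.500: state=(0.679, -1.338)
t=1.000: state=(-0.166, -1.648)
t=1.500: state=(-0.653, -0.154)
t=2.000: state=(-0.353, 1.174)
t=2.500: state=(0.257, 0.988)
t=3.000: state=(0.459, -0.218)
t=3.500: state=(0.126, -0.936)
t=4.000: state=(-0.272, -0.487)
t=4.500: state=(-0.289, 0.392)
t=5.000: state=(0.013, 0.660)
t=5.500: state=(0.235, 0.148)
t=6.000: state=(0.153, -0.415)
t=6.500: state=(-0.079, -0.404)
t=7.000: state=(-0.174, 0.048)
t=7.500: state=(-0.058, 0.350)
t=8.000: state=(0.097, 0.203)
t=8.500: state=(0.112, -0.136)
t=9.000: state=(0.001, -0.252)
t=9.500: state=(-0.088, -0.067)
t=9.770: state=(-0.087, 0.069)

(theta, omega) = (-0.087, 0.069)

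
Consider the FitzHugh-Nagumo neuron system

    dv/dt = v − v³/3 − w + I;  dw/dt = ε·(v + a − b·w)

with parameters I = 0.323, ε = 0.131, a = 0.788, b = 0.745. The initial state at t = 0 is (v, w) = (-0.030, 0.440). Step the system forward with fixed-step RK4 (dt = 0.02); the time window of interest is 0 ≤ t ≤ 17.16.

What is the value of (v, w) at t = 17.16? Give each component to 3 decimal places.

(v, w) = (-0.993, -0.366)

t=0.000: state=(-0.030, 0.440)
step 1 (dt=0.02): k1=(-0.147, 0.056), k2=(-0.149, 0.056), k3=(-0.149, 0.056), k4=(-0.151, 0.056); state += dt/6·(k1+2k2+2k3+k4)
t=0.020: state=(-0.033, 0.441)
t=0.040: state=(-0.036, 0.442)
t=0.060: state=(-0.039, 0.443)
continuing one RK4 step at a time; state shown every 50 steps (Δt=1):
t=1.000: state=(-0.314, 0.479)
t=2.000: state=(-0.979, 0.455)
t=3.000: state=(-1.574, 0.346)
t=4.000: state=(-1.677, 0.206)
t=5.000: state=(-1.632, 0.078)
t=6.000: state=(-1.566, -0.030)
t=7.000: state=(-1.499, -0.120)
t=8.000: state=(-1.433, -0.194)
t=9.000: state=(-1.370, -0.252)
t=10.000: state=(-1.309, -0.297)
t=11.000: state=(-1.251, -0.331)
t=12.000: state=(-1.197, -0.355)
t=13.000: state=(-1.147, -0.370)
t=14.000: state=(-1.101, -0.377)
t=15.000: state=(-1.059, -0.378)
t=16.000: state=(-1.024, -0.375)
t=17.000: state=(-0.997, -0.368)
t=17.160: state=(-0.993, -0.366)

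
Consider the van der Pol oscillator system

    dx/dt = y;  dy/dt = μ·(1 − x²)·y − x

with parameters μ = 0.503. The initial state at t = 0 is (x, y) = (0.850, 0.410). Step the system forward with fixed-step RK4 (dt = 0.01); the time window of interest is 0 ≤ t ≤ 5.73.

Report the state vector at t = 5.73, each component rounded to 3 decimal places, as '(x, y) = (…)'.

(x, y) = (1.239, 1.648)

t=0.000: state=(0.850, 0.410)
step 1 (dt=0.01): k1=(0.410, -0.793), k2=(0.406, -0.796), k3=(0.406, -0.796), k4=(0.402, -0.799); state += dt/6·(k1+2k2+2k3+k4)
t=0.010: state=(0.854, 0.402)
t=0.020: state=(0.858, 0.394)
t=0.030: state=(0.862, 0.386)
continuing one RK4 step at a time; state shown every 20 steps (Δt=0.2):
t=0.200: state=(0.915, 0.240)
t=0.400: state=(0.945, 0.055)
t=0.600: state=(0.937, -0.134)
t=0.800: state=(0.892, -0.321)
t=1.000: state=(0.809, -0.503)
t=1.200: state=(0.691, -0.680)
t=1.400: state=(0.538, -0.851)
t=1.600: state=(0.351, -1.016)
t=1.800: state=(0.132, -1.168)
t=2.000: state=(-0.114, -1.293)
t=2.200: state=(-0.382, -1.369)
t=2.400: state=(-0.657, -1.365)
t=2.600: state=(-0.921, -1.257)
t=2.800: state=(-1.152, -1.039)
t=3.000: state=(-1.331, -0.741)
t=3.200: state=(-1.446, -0.408)
t=3.400: state=(-1.495, -0.085)
t=3.600: state=(-1.482, 0.206)
t=3.800: state=(-1.415, 0.460)
t=4.000: state=(-1.300, 0.683)
t=4.200: state=(-1.143, 0.889)
t=4.400: state=(-0.945, 1.089)
t=4.600: state=(-0.707, 1.293)
t=4.800: state=(-0.428, 1.501)
t=5.000: state=(-0.107, 1.704)
t=5.200: state=(0.251, 1.867)
t=5.400: state=(0.633, 1.931)
t=5.600: state=(1.012, 1.826)
t=5.730: state=(1.239, 1.648)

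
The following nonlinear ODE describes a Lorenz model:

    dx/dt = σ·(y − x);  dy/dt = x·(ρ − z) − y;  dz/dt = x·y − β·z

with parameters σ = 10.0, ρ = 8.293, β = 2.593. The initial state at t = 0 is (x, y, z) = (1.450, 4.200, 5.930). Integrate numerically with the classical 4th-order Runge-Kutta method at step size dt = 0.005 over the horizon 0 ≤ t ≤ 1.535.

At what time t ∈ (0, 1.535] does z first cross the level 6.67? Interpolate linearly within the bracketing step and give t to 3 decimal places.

t = 0.309

t=0.000: state=(1.450, 4.200, 5.930)
step 1 (dt=0.005): k1=(27.500, -0.774, -9.286), k2=(26.793, -0.574, -8.940), k3=(26.816, -0.580, -8.949), k4=(26.130, -0.383, -8.612); state += dt/6·(k1+2k2+2k3+k4)
t=0.005: state=(1.584, 4.197, 5.885)
t=0.010: state=(1.711, 4.196, 5.844)
t=0.015: state=(1.833, 4.197, 5.806)
continuing one RK4 step at a time; state shown every 10 steps (Δt=0.05):
t=0.050: state=(2.537, 4.250, 5.614)
t=0.100: state=(3.247, 4.433, 5.525)
t=0.150: state=(3.766, 4.686, 5.607)
t=0.200: state=(4.187, 4.960, 5.828)
t=0.250: state=(4.545, 5.209, 6.164)
t=0.300: state=(4.849, 5.395, 6.587)
t=0.305: state=(4.876, 5.409, 6.632)
next step: t=0.310: state=(4.902, 5.422, 6.678) — z has crossed 6.67
linear interpolation between t=0.305 (6.63214) and t=0.310 (6.67823) → t≈0.309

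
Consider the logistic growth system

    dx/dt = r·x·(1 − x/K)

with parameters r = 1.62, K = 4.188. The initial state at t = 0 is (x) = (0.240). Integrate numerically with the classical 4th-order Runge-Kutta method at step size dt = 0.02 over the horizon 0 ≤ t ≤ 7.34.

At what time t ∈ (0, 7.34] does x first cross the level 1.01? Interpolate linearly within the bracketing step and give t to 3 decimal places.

t=0.000: state=(0.240)
step 1 (dt=0.02): k1=(0.367), k2=(0.372), k3=(0.372), k4=(0.377); state += dt/6·(k1+2k2+2k3+k4)
t=0.020: state=(0.247)
t=0.040: state=(0.255)
t=0.060: state=(0.263)
continuing one RK4 step at a time; state shown every 25 steps (Δt=0.5):
t=0.500: state=(0.503)
t=1.000: state=(0.984)
t=1.020: state=(1.009)
next step: t=1.040: state=(1.034) — x has crossed 1.01
linear interpolation between t=1.020 (1.00876) and t=1.040 (1.03378) → t≈1.021

t = 1.021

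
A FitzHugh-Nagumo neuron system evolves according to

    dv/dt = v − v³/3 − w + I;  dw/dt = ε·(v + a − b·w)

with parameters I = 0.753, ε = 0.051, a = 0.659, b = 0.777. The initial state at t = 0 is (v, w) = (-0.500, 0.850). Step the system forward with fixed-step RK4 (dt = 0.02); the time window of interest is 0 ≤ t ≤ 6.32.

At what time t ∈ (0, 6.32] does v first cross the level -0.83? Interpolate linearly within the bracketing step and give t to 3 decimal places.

t = 0.511

t=0.000: state=(-0.500, 0.850)
step 1 (dt=0.02): k1=(-0.555, -0.026), k2=(-0.559, -0.026), k3=(-0.559, -0.026), k4=(-0.563, -0.026); state += dt/6·(k1+2k2+2k3+k4)
t=0.020: state=(-0.511, 0.849)
t=0.040: state=(-0.523, 0.849)
t=0.060: state=(-0.534, 0.848)
continuing one RK4 step at a time; state shown every 25 steps (Δt=0.5):
t=0.500: state=(-0.822, 0.833)
next step: t=0.520: state=(-0.837, 0.833) — v has crossed -0.83
linear interpolation between t=0.500 (-0.82228) and t=0.520 (-0.83666) → t≈0.511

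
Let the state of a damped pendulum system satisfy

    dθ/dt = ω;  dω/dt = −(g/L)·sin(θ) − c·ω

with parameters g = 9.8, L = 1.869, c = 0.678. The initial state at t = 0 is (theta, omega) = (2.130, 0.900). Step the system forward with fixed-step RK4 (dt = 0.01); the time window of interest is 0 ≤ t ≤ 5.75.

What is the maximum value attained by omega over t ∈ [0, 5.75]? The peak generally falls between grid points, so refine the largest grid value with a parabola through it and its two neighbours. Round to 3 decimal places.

max omega = 1.948

t=0.000: state=(2.130, 0.900)
step 1 (dt=0.01): k1=(0.900, -5.055), k2=(0.875, -5.025), k3=(0.875, -5.026), k4=(0.850, -4.996); state += dt/6·(k1+2k2+2k3+k4)
t=0.010: state=(2.139, 0.850)
t=0.020: state=(2.147, 0.800)
t=0.030: state=(2.155, 0.751)
continuing one RK4 step at a time; state shown every 20 steps (Δt=0.2):
t=0.200: state=(2.216, -0.013)
t=0.400: state=(2.132, -0.812)
t=0.600: state=(1.892, -1.589)
t=0.800: state=(1.497, -2.353)
t=1.000: state=(0.961, -2.969)
t=1.200: state=(0.337, -3.173)
t=1.400: state=(-0.269, -2.791)
t=1.600: state=(-0.748, -1.947)
t=1.800: state=(-1.036, -0.928)
t=2.000: state=(-1.121, 0.062)
t=2.200: state=(-1.020, 0.921)
t=2.400: state=(-0.767, 1.571)
t=2.600: state=(-0.412, 1.915)
t=2.800: state=(-0.026, 1.880)
t=3.000: state=(0.316, 1.490)
t=3.200: state=(0.555, 0.877)
t=3.400: state=(0.662, 0.196)
t=3.600: state=(0.637, -0.430)
t=3.800: state=(0.500, -0.909)
t=4.000: state=(0.288, -1.171)
t=4.200: state=(0.048, -1.184)
t=4.400: state=(-0.170, -0.968)
t=4.600: state=(-0.328, -0.596)
t=4.800: state=(-0.404, -0.162)
t=5.000: state=(-0.395, 0.246)
t=5.200: state=(-0.312, 0.559)
t=5.400: state=(-0.181, 0.728)
t=5.600: state=(-0.032, 0.739)
t=5.750: state=(0.073, 0.650)
largest grid value and its neighbours: omega(2.670)=1.94745, omega(2.680)=1.94808, omega(2.690)=1.94772
parabola through these three points peaks at t≈2.681 with omega≈1.94809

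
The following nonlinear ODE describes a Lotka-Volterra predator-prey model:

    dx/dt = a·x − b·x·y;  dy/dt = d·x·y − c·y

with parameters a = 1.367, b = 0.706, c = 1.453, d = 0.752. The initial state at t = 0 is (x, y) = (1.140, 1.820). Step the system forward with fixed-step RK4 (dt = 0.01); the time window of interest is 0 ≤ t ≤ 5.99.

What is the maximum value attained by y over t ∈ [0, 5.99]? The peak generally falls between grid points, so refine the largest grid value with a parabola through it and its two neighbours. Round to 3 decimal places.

t=0.000: state=(1.140, 1.820)
step 1 (dt=0.01): k1=(0.094, -1.084), k2=(0.098, -1.080), k3=(0.098, -1.080), k4=(0.102, -1.076); state += dt/6·(k1+2k2+2k3+k4)
t=0.010: state=(1.141, 1.809)
t=0.020: state=(1.142, 1.798)
t=0.030: state=(1.143, 1.788)
continuing one RK4 step at a time; state shown every 20 steps (Δt=0.2):
t=0.200: state=(1.176, 1.619)
t=0.400: state=(1.245, 1.452)
t=0.600: state=(1.346, 1.319)
t=0.800: state=(1.480, 1.219)
t=1.000: state=(1.645, 1.153)
t=1.200: state=(1.843, 1.120)
t=1.400: state=(2.068, 1.124)
t=1.600: state=(2.314, 1.168)
t=1.800: state=(2.563, 1.261)
t=2.000: state=(2.792, 1.411)
t=2.200: state=(2.964, 1.629)
t=2.400: state=(3.036, 1.915)
t=2.600: state=(2.974, 2.254)
t=2.800: state=(2.774, 2.602)
t=3.000: state=(2.472, 2.889)
t=3.200: state=(2.132, 3.054)
t=3.400: state=(1.815, 3.071)
t=3.600: state=(1.557, 2.957)
t=3.800: state=(1.366, 2.753)
t=4.000: state=(1.239, 2.502)
t=4.200: state=(1.165, 2.241)
t=4.400: state=(1.136, 1.991)
t=4.600: state=(1.146, 1.767)
t=4.800: state=(1.190, 1.574)
t=5.000: state=(1.267, 1.416)
t=5.200: state=(1.376, 1.291)
t=5.400: state=(1.518, 1.200)
t=5.600: state=(1.692, 1.142)
t=5.800: state=(1.897, 1.118)
t=5.990: state=(2.116, 1.129)
largest grid value and its neighbours: y(3.310)=3.08171, y(3.320)=3.08198, y(3.330)=3.08189
parabola through these three points peaks at t≈3.323 with y≈3.08199

max y = 3.082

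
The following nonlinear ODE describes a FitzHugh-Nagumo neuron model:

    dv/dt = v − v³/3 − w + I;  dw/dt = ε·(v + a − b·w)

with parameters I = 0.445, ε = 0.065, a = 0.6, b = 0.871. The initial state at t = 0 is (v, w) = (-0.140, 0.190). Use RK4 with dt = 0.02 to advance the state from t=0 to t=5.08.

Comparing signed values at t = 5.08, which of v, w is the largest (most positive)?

largest component: v

t=0.000: state=(-0.140, 0.190)
step 1 (dt=0.02): k1=(0.116, 0.019), k2=(0.117, 0.019), k3=(0.117, 0.019), k4=(0.118, 0.019); state += dt/6·(k1+2k2+2k3+k4)
t=0.020: state=(-0.138, 0.190)
t=0.040: state=(-0.135, 0.191)
t=0.060: state=(-0.133, 0.191)
continuing one RK4 step at a time; state shown every 10 steps (Δt=0.2):
t=0.200: state=(-0.115, 0.194)
t=0.400: state=(-0.085, 0.198)
t=0.600: state=(-0.050, 0.203)
t=0.800: state=(-0.008, 0.208)
t=1.000: state=(0.043, 0.214)
t=1.200: state=(0.103, 0.220)
t=1.400: state=(0.174, 0.227)
t=1.600: state=(0.259, 0.235)
t=1.800: state=(0.360, 0.244)
t=2.000: state=(0.478, 0.254)
t=2.200: state=(0.613, 0.266)
t=2.400: state=(0.763, 0.280)
t=2.600: state=(0.923, 0.296)
t=2.800: state=(1.084, 0.313)
t=3.000: state=(1.236, 0.332)
t=3.200: state=(1.369, 0.353)
t=3.400: state=(1.477, 0.375)
t=3.600: state=(1.558, 0.398)
t=3.800: state=(1.615, 0.422)
t=4.000: state=(1.653, 0.446)
t=4.200: state=(1.675, 0.471)
t=4.400: state=(1.687, 0.495)
t=4.600: state=(1.691, 0.519)
t=4.800: state=(1.690, 0.543)
t=5.000: state=(1.685, 0.566)
t=5.080: state=(1.682, 0.575)
compare at T: v=1.682, w=0.575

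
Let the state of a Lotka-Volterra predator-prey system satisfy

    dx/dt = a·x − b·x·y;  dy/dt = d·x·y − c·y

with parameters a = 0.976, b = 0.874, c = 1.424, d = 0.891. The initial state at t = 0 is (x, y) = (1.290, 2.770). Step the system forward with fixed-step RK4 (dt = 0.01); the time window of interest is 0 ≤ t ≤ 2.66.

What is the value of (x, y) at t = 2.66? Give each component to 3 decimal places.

t=0.000: state=(1.290, 2.770)
step 1 (dt=0.01): k1=(-1.864, -0.761), k2=(-1.846, -0.783), k3=(-1.846, -0.782), k4=(-1.829, -0.804); state += dt/6·(k1+2k2+2k3+k4)
t=0.010: state=(1.272, 2.762)
t=0.020: state=(1.253, 2.754)
t=0.030: state=(1.236, 2.745)
continuing one RK4 step at a time; state shown every 10 steps (Δt=0.1):
t=0.100: state=(1.121, 2.674)
t=0.200: state=(0.983, 2.547)
t=0.300: state=(0.873, 2.399)
t=0.400: state=(0.786, 2.240)
t=0.500: state=(0.718, 2.077)
t=0.600: state=(0.665, 1.915)
t=0.700: state=(0.624, 1.759)
t=0.800: state=(0.594, 1.611)
t=0.900: state=(0.572, 1.471)
t=1.000: state=(0.558, 1.342)
t=1.100: state=(0.550, 1.223)
t=1.200: state=(0.548, 1.113)
t=1.300: state=(0.550, 1.014)
t=1.400: state=(0.558, 0.924)
t=1.500: state=(0.569, 0.843)
t=1.600: state=(0.585, 0.769)
t=1.700: state=(0.605, 0.703)
t=1.800: state=(0.629, 0.644)
t=1.900: state=(0.657, 0.592)
t=2.000: state=(0.689, 0.545)
t=2.100: state=(0.725, 0.503)
t=2.200: state=(0.767, 0.467)
t=2.300: state=(0.813, 0.434)
t=2.400: state=(0.864, 0.406)
t=2.500: state=(0.920, 0.381)
t=2.600: state=(0.982, 0.360)
t=2.660: state=(1.022, 0.348)

(x, y) = (1.022, 0.348)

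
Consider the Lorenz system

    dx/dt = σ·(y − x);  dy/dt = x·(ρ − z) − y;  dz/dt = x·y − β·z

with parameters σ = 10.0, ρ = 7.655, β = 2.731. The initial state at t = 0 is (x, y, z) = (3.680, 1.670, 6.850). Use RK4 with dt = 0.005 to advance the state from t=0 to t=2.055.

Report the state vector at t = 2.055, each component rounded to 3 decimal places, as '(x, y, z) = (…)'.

(x, y, z) = (4.793, 4.715, 7.194)

t=0.000: state=(3.680, 1.670, 6.850)
step 1 (dt=0.005): k1=(-20.100, 1.292, -12.562), k2=(-19.565, 1.363, -12.548), k3=(-19.577, 1.364, -12.545), k4=(-19.053, 1.431, -12.529); state += dt/6·(k1+2k2+2k3+k4)
t=0.005: state=(3.582, 1.677, 6.787)
t=0.010: state=(3.489, 1.684, 6.725)
t=0.015: state=(3.402, 1.692, 6.662)
continuing one RK4 step at a time; state shown every 20 steps (Δt=0.1):
t=0.100: state=(2.485, 1.900, 5.668)
t=0.200: state=(2.243, 2.265, 4.733)
t=0.300: state=(2.434, 2.769, 4.113)
t=0.400: state=(2.884, 3.439, 3.852)
t=0.500: state=(3.529, 4.255, 4.018)
t=0.600: state=(4.300, 5.092, 4.677)
t=0.700: state=(5.042, 5.689, 5.799)
t=0.800: state=(5.505, 5.744, 7.099)
t=0.900: state=(5.483, 5.205, 8.069)
t=1.000: state=(5.013, 4.401, 8.349)
t=1.100: state=(4.366, 3.731, 8.006)
t=1.200: state=(3.813, 3.362, 7.342)
t=1.300: state=(3.483, 3.275, 6.632)
t=1.400: state=(3.387, 3.398, 6.040)
t=1.500: state=(3.488, 3.671, 5.655)
t=1.600: state=(3.736, 4.038, 5.522)
t=1.700: state=(4.072, 4.429, 5.654)
t=1.800: state=(4.421, 4.747, 6.020)
t=1.900: state=(4.693, 4.897, 6.520)
t=2.000: state=(4.809, 4.832, 6.998)
t=2.055: state=(4.793, 4.715, 7.194)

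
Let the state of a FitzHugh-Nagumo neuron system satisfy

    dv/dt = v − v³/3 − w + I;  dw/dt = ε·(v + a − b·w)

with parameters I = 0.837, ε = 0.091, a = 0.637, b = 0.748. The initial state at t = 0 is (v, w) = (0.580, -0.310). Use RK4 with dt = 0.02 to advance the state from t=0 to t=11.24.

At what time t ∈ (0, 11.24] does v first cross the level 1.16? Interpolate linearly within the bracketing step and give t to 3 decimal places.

t = 0.332

t=0.000: state=(0.580, -0.310)
step 1 (dt=0.02): k1=(1.662, 0.132), k2=(1.672, 0.133), k3=(1.672, 0.133), k4=(1.681, 0.135); state += dt/6·(k1+2k2+2k3+k4)
t=0.020: state=(0.613, -0.307)
t=0.040: state=(0.647, -0.305)
t=0.060: state=(0.681, -0.302)
t=0.320: state=(1.139, -0.260)
next step: t=0.340: state=(1.174, -0.257) — v has crossed 1.16
linear interpolation between t=0.320 (1.13938) and t=0.340 (1.17410) → t≈0.332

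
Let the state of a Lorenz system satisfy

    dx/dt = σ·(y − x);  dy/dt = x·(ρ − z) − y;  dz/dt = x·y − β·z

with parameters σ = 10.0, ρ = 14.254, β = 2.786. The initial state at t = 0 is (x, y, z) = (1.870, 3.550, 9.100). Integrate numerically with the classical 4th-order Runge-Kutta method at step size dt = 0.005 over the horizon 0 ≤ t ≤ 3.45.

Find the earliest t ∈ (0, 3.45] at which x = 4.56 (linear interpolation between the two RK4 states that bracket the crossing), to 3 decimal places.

t = 0.181

t=0.000: state=(1.870, 3.550, 9.100)
step 1 (dt=0.005): k1=(16.800, 6.088, -18.714), k2=(16.532, 6.379, -18.406), k3=(16.546, 6.373, -18.409), k4=(16.291, 6.662, -18.102); state += dt/6·(k1+2k2+2k3+k4)
t=0.005: state=(1.953, 3.582, 9.008)
t=0.010: state=(2.033, 3.617, 8.919)
t=0.015: state=(2.111, 3.654, 8.833)
t=0.180: state=(4.542, 6.291, 7.822)
next step: t=0.185: state=(4.630, 6.406, 7.858) — x has crossed 4.56
linear interpolation between t=0.180 (4.54231) and t=0.185 (4.63042) → t≈0.181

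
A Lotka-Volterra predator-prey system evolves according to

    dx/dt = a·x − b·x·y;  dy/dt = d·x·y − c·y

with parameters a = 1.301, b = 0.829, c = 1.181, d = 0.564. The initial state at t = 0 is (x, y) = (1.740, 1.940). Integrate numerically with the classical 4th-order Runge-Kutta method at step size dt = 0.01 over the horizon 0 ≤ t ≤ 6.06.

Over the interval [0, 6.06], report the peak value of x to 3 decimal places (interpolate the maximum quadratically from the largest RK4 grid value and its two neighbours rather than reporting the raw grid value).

t=0.000: state=(1.740, 1.940)
step 1 (dt=0.01): k1=(-0.535, -0.387), k2=(-0.531, -0.390), k3=(-0.531, -0.390), k4=(-0.527, -0.392); state += dt/6·(k1+2k2+2k3+k4)
t=0.010: state=(1.735, 1.936)
t=0.020: state=(1.729, 1.932)
t=0.030: state=(1.724, 1.928)
continuing one RK4 step at a time; state shown every 20 steps (Δt=0.2):
t=0.200: state=(1.648, 1.854)
t=0.400: state=(1.584, 1.756)
t=0.600: state=(1.549, 1.654)
t=0.800: state=(1.540, 1.555)
t=1.000: state=(1.556, 1.461)
t=1.200: state=(1.595, 1.378)
t=1.400: state=(1.657, 1.307)
t=1.600: state=(1.739, 1.250)
t=1.800: state=(1.841, 1.207)
t=2.000: state=(1.959, 1.181)
t=2.200: state=(2.092, 1.172)
t=2.400: state=(2.233, 1.181)
t=2.600: state=(2.377, 1.209)
t=2.800: state=(2.513, 1.258)
t=3.000: state=(2.632, 1.328)
t=3.200: state=(2.719, 1.419)
t=3.400: state=(2.764, 1.527)
t=3.600: state=(2.756, 1.647)
t=3.800: state=(2.693, 1.770)
t=4.000: state=(2.580, 1.882)
t=4.200: state=(2.431, 1.972)
t=4.400: state=(2.262, 2.029)
t=4.600: state=(2.092, 2.048)
t=4.800: state=(1.934, 2.029)
t=5.000: state=(1.799, 1.977)
t=5.200: state=(1.692, 1.900)
t=5.400: state=(1.614, 1.808)
t=5.600: state=(1.564, 1.707)
t=5.800: state=(1.542, 1.606)
t=6.000: state=(1.545, 1.508)
t=6.060: state=(1.551, 1.481)
largest grid value and its neighbours: x(3.460)=2.76716, x(3.470)=2.76725, x(3.480)=2.76721
parabola through these three points peaks at t≈3.472 with x≈2.76726

max x = 2.767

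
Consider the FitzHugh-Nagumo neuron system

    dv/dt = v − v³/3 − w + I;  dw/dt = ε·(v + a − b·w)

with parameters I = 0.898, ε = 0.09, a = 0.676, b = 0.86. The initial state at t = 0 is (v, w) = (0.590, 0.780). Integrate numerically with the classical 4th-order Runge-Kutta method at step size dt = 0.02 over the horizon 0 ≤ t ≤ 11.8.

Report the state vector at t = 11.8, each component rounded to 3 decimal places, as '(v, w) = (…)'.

(v, w) = (0.922, 1.687)

t=0.000: state=(0.590, 0.780)
step 1 (dt=0.02): k1=(0.640, 0.054), k2=(0.643, 0.054), k3=(0.643, 0.054), k4=(0.647, 0.055); state += dt/6·(k1+2k2+2k3+k4)
t=0.020: state=(0.603, 0.781)
t=0.040: state=(0.616, 0.782)
t=0.060: state=(0.629, 0.783)
continuing one RK4 step at a time; state shown every 25 steps (Δt=0.5):
t=0.500: state=(0.944, 0.814)
t=1.000: state=(1.294, 0.863)
t=1.500: state=(1.526, 0.923)
t=2.000: state=(1.626, 0.987)
t=2.500: state=(1.649, 1.052)
t=3.000: state=(1.637, 1.115)
t=3.500: state=(1.611, 1.174)
t=4.000: state=(1.580, 1.230)
t=4.500: state=(1.546, 1.282)
t=5.000: state=(1.511, 1.330)
t=5.500: state=(1.475, 1.376)
t=6.000: state=(1.439, 1.417)
t=6.500: state=(1.402, 1.456)
t=7.000: state=(1.364, 1.492)
t=7.500: state=(1.326, 1.524)
t=8.000: state=(1.287, 1.554)
t=8.500: state=(1.246, 1.581)
t=9.000: state=(1.205, 1.605)
t=9.500: state=(1.161, 1.626)
t=10.000: state=(1.116, 1.644)
t=10.500: state=(1.068, 1.660)
t=11.000: state=(1.016, 1.673)
t=11.500: state=(0.959, 1.683)
t=11.800: state=(0.922, 1.687)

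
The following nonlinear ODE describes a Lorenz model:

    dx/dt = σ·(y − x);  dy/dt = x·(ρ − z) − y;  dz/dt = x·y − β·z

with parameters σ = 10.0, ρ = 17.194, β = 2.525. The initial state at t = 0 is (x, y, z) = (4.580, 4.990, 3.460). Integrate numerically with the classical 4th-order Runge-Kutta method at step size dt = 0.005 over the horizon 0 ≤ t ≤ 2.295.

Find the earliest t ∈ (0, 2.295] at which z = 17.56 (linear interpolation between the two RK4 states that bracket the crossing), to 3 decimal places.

t=0.000: state=(4.580, 4.990, 3.460)
step 1 (dt=0.005): k1=(4.100, 57.912, 14.118), k2=(5.445, 57.746, 14.744), k3=(5.408, 57.785, 14.756), k4=(6.719, 57.654, 15.397); state += dt/6·(k1+2k2+2k3+k4)
t=0.005: state=(4.607, 5.279, 3.534)
t=0.010: state=(4.647, 5.567, 3.614)
t=0.015: state=(4.699, 5.854, 3.701)
continuing one RK4 step at a time; state shown every 20 steps (Δt=0.1):
t=0.100: state=(7.012, 10.986, 6.756)
t=0.200: state=(11.339, 14.916, 16.559)
t=0.205: state=(11.513, 14.860, 17.197)
next step: t=0.210: state=(11.674, 14.767, 17.835) — z has crossed 17.56
linear interpolation between t=0.205 (17.19676) and t=0.210 (17.83454) → t≈0.208

t = 0.208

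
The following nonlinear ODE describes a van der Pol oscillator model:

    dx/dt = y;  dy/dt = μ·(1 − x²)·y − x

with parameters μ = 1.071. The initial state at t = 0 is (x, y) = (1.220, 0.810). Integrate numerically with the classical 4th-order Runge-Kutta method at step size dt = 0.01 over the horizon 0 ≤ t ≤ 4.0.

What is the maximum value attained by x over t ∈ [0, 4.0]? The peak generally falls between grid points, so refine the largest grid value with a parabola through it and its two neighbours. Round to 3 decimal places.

max x = 1.412

t=0.000: state=(1.220, 0.810)
step 1 (dt=0.01): k1=(0.810, -1.644), k2=(0.802, -1.652), k3=(0.802, -1.652), k4=(0.793, -1.660); state += dt/6·(k1+2k2+2k3+k4)
t=0.010: state=(1.228, 0.793)
t=0.020: state=(1.236, 0.777)
t=0.030: state=(1.244, 0.760)
continuing one RK4 step at a time; state shown every 20 steps (Δt=0.2):
t=0.200: state=(1.348, 0.463)
t=0.400: state=(1.406, 0.130)
t=0.600: state=(1.404, -0.149)
t=0.800: state=(1.351, -0.374)
t=1.000: state=(1.256, -0.565)
t=1.200: state=(1.125, -0.745)
t=1.400: state=(0.958, -0.938)
t=1.600: state=(0.748, -1.170)
t=1.800: state=(0.485, -1.466)
t=2.000: state=(0.156, -1.846)
t=2.200: state=(-0.256, -2.271)
t=2.400: state=(-0.744, -2.553)
t=2.600: state=(-1.244, -2.349)
t=2.800: state=(-1.644, -1.586)
t=3.000: state=(-1.872, -0.720)
t=3.200: state=(-1.951, -0.113)
t=3.400: state=(-1.935, 0.231)
t=3.600: state=(-1.868, 0.424)
t=3.800: state=(-1.770, 0.546)
t=4.000: state=(-1.651, 0.643)
largest grid value and its neighbours: x(0.480)=1.41195, x(0.490)=1.41200, x(0.500)=1.41190
parabola through these three points peaks at t≈0.488 with x≈1.41200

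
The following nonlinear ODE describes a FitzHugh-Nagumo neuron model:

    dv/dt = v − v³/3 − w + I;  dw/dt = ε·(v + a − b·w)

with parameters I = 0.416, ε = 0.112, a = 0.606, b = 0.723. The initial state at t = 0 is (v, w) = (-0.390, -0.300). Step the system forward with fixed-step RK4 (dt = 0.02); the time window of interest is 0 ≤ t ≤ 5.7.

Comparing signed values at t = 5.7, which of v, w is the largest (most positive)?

t=0.000: state=(-0.390, -0.300)
step 1 (dt=0.02): k1=(0.346, 0.048), k2=(0.348, 0.049), k3=(0.348, 0.049), k4=(0.351, 0.049); state += dt/6·(k1+2k2+2k3+k4)
t=0.020: state=(-0.383, -0.299)
t=0.040: state=(-0.376, -0.298)
t=0.060: state=(-0.369, -0.297)
continuing one RK4 step at a time; state shown every 10 steps (Δt=0.2):
t=0.200: state=(-0.316, -0.290)
t=0.400: state=(-0.229, -0.278)
t=0.600: state=(-0.127, -0.264)
t=0.800: state=(-0.006, -0.247)
t=1.000: state=(0.137, -0.229)
t=1.200: state=(0.307, -0.207)
t=1.400: state=(0.505, -0.181)
t=1.600: state=(0.729, -0.151)
t=1.800: state=(0.967, -0.116)
t=2.000: state=(1.200, -0.077)
t=2.200: state=(1.406, -0.033)
t=2.400: state=(1.568, 0.014)
t=2.600: state=(1.681, 0.064)
t=2.800: state=(1.751, 0.114)
t=3.000: state=(1.790, 0.165)
t=3.200: state=(1.806, 0.216)
t=3.400: state=(1.809, 0.266)
t=3.600: state=(1.802, 0.316)
t=3.800: state=(1.790, 0.364)
t=4.000: state=(1.775, 0.411)
t=4.200: state=(1.757, 0.457)
t=4.400: state=(1.738, 0.502)
t=4.600: state=(1.718, 0.546)
t=4.800: state=(1.697, 0.589)
t=5.000: state=(1.676, 0.630)
t=5.200: state=(1.654, 0.670)
t=5.400: state=(1.632, 0.710)
t=5.600: state=(1.610, 0.748)
t=5.700: state=(1.599, 0.766)
compare at T: v=1.599, w=0.766

largest component: v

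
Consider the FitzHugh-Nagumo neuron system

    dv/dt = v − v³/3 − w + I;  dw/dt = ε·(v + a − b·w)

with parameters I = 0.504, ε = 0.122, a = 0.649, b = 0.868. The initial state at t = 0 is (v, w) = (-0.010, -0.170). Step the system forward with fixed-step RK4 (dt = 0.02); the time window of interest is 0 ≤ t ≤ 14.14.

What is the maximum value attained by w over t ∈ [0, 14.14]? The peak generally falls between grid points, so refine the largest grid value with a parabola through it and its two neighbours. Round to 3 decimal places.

t=0.000: state=(-0.010, -0.170)
step 1 (dt=0.02): k1=(0.664, 0.096), k2=(0.670, 0.097), k3=(0.670, 0.097), k4=(0.675, 0.097); state += dt/6·(k1+2k2+2k3+k4)
t=0.020: state=(0.003, -0.168)
t=0.040: state=(0.017, -0.166)
t=0.060: state=(0.031, -0.164)
continuing one RK4 step at a time; state shown every 25 steps (Δt=0.5):
t=0.500: state=(0.402, -0.112)
t=1.000: state=(0.967, -0.027)
t=1.500: state=(1.491, 0.087)
t=2.000: state=(1.746, 0.219)
t=2.500: state=(1.801, 0.352)
t=3.000: state=(1.780, 0.479)
t=3.500: state=(1.735, 0.597)
t=4.000: state=(1.683, 0.707)
t=4.500: state=(1.628, 0.807)
t=5.000: state=(1.570, 0.899)
t=5.500: state=(1.512, 0.983)
t=6.000: state=(1.452, 1.059)
t=6.500: state=(1.389, 1.127)
t=7.000: state=(1.324, 1.188)
t=7.500: state=(1.255, 1.242)
t=8.000: state=(1.182, 1.289)
t=8.500: state=(1.101, 1.329)
t=9.000: state=(1.012, 1.362)
t=9.500: state=(0.908, 1.387)
t=10.000: state=(0.784, 1.404)
t=10.500: state=(0.626, 1.413)
t=11.000: state=(0.408, 1.409)
t=11.500: state=(0.085, 1.391)
t=12.000: state=(-0.422, 1.348)
t=12.500: state=(-1.118, 1.272)
t=13.000: state=(-1.684, 1.160)
t=13.500: state=(-1.891, 1.031)
t=14.000: state=(-1.915, 0.903)
t=14.140: state=(-1.910, 0.868)
largest grid value and its neighbours: w(10.600)=1.41299, w(10.620)=1.41300, w(10.640)=1.41300
parabola through these three points peaks at t≈10.627 with w≈1.41300

max w = 1.413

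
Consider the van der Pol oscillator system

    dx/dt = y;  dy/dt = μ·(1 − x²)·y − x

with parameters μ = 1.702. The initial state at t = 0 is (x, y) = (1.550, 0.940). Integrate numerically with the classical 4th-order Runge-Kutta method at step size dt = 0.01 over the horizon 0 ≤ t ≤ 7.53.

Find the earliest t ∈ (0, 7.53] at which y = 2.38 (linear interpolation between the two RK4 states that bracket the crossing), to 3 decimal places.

t=0.000: state=(1.550, 0.940)
step 1 (dt=0.01): k1=(0.940, -3.794), k2=(0.921, -3.776), k3=(0.921, -3.776), k4=(0.902, -3.757); state += dt/6·(k1+2k2+2k3+k4)
t=0.010: state=(1.559, 0.902)
t=0.020: state=(1.568, 0.865)
t=0.030: state=(1.577, 0.828)
continuing one RK4 step at a time; state shown every 25 steps (Δt=0.25):
t=0.250: state=(1.681, 0.174)
t=0.500: state=(1.670, -0.213)
t=0.750: state=(1.591, -0.399)
t=1.000: state=(1.476, -0.518)
t=1.250: state=(1.332, -0.632)
t=1.500: state=(1.157, -0.779)
t=1.750: state=(0.936, -1.005)
t=2.000: state=(0.641, -1.390)
t=2.250: state=(0.216, -2.081)
t=2.500: state=(-0.431, -3.109)
t=2.750: state=(-1.267, -3.213)
t=3.000: state=(-1.852, -1.356)
t=3.250: state=(-2.012, -0.125)
t=3.500: state=(-1.987, 0.248)
t=3.750: state=(-1.908, 0.362)
t=4.000: state=(-1.810, 0.418)
t=4.250: state=(-1.700, 0.466)
t=4.500: state=(-1.577, 0.522)
t=4.750: state=(-1.437, 0.597)
t=5.000: state=(-1.275, 0.705)
t=5.250: state=(-1.080, 0.871)
t=5.500: state=(-0.831, 1.146)
t=5.750: state=(-0.489, 1.636)
t=5.970: state=(-0.054, 2.373)
next step: t=5.980: state=(-0.030, 2.414) — y has crossed 2.38
linear interpolation between t=5.970 (2.37274) and t=5.980 (2.41382) → t≈5.972

t = 5.972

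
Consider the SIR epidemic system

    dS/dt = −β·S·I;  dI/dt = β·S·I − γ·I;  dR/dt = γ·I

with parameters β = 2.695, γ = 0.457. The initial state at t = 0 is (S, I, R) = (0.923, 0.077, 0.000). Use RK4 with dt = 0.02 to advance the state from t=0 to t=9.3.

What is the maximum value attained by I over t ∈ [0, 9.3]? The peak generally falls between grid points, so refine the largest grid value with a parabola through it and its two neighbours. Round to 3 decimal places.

max I = 0.543

t=0.000: state=(0.923, 0.077, 0.000)
step 1 (dt=0.02): k1=(-0.192, 0.156, 0.035), k2=(-0.195, 0.159, 0.036), k3=(-0.195, 0.159, 0.036), k4=(-0.199, 0.162, 0.037); state += dt/6·(k1+2k2+2k3+k4)
t=0.020: state=(0.919, 0.080, 0.001)
t=0.040: state=(0.915, 0.083, 0.001)
t=0.060: state=(0.911, 0.087, 0.002)
continuing one RK4 step at a time; state shown every 25 steps (Δt=0.5):
t=0.500: state=(0.776, 0.195, 0.029)
t=1.000: state=(0.529, 0.376, 0.094)
t=1.500: state=(0.287, 0.515, 0.198)
t=2.000: state=(0.139, 0.540, 0.321)
t=2.500: state=(0.069, 0.492, 0.439)
t=3.000: state=(0.037, 0.419, 0.543)
t=3.500: state=(0.022, 0.347, 0.631)
t=4.000: state=(0.015, 0.283, 0.703)
t=4.500: state=(0.010, 0.229, 0.761)
t=5.000: state=(0.008, 0.184, 0.808)
t=5.500: state=(0.006, 0.148, 0.846)
t=6.000: state=(0.005, 0.119, 0.876)
t=6.500: state=(0.005, 0.095, 0.900)
t=7.000: state=(0.004, 0.076, 0.920)
t=7.500: state=(0.004, 0.061, 0.935)
t=8.000: state=(0.003, 0.049, 0.948)
t=8.500: state=(0.003, 0.039, 0.958)
t=9.000: state=(0.003, 0.031, 0.966)
t=9.300: state=(0.003, 0.027, 0.970)
largest grid value and its neighbours: I(1.840)=0.54299, I(1.860)=0.54311, I(1.880)=0.54307
parabola through these three points peaks at t≈1.866 with I≈0.54311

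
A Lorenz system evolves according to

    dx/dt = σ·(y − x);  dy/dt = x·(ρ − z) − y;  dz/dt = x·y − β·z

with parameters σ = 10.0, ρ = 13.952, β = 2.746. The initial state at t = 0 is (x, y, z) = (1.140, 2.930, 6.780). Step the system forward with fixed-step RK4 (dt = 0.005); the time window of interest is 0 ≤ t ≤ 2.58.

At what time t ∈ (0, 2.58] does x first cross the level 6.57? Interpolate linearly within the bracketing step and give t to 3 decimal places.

t=0.000: state=(1.140, 2.930, 6.780)
step 1 (dt=0.005): k1=(17.900, 5.246, -15.278), k2=(17.584, 5.599, -15.026), k3=(17.600, 5.592, -15.029), k4=(17.300, 5.942, -14.779); state += dt/6·(k1+2k2+2k3+k4)
t=0.005: state=(1.228, 2.958, 6.705)
t=0.010: state=(1.313, 2.989, 6.632)
t=0.015: state=(1.396, 3.024, 6.562)
continuing one RK4 step at a time; state shown every 20 steps (Δt=0.1):
t=0.100: state=(2.635, 4.089, 5.749)
t=0.200: state=(4.348, 6.399, 5.982)
t=0.290: state=(6.484, 9.107, 8.079)
next step: t=0.295: state=(6.615, 9.251, 8.268) — x has crossed 6.57
linear interpolation between t=0.290 (6.48375) and t=0.295 (6.61523) → t≈0.293

t = 0.293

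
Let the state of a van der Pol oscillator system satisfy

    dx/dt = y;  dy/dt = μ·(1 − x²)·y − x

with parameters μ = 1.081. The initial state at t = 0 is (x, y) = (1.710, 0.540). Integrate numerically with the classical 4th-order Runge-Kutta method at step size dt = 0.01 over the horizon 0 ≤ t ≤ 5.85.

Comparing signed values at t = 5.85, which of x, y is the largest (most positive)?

largest component: y

t=0.000: state=(1.710, 0.540)
step 1 (dt=0.01): k1=(0.540, -2.833), k2=(0.526, -2.812), k3=(0.526, -2.812), k4=(0.512, -2.790); state += dt/6·(k1+2k2+2k3+k4)
t=0.010: state=(1.715, 0.512)
t=0.020: state=(1.720, 0.484)
t=0.030: state=(1.725, 0.457)
continuing one RK4 step at a time; state shown every 20 steps (Δt=0.2):
t=0.200: state=(1.767, 0.065)
t=0.400: state=(1.747, -0.242)
t=0.600: state=(1.678, -0.440)
t=0.800: state=(1.575, -0.583)
t=1.000: state=(1.446, -0.706)
t=1.200: state=(1.292, -0.835)
t=1.400: state=(1.110, -0.988)
t=1.600: state=(0.894, -1.187)
t=1.800: state=(0.631, -1.458)
t=2.000: state=(0.304, -1.826)
t=2.200: state=(-0.106, -2.279)
t=2.400: state=(-0.604, -2.669)
t=2.600: state=(-1.144, -2.618)
t=2.800: state=(-1.604, -1.890)
t=3.000: state=(-1.884, -0.920)
t=3.200: state=(-1.991, -0.211)
t=3.400: state=(-1.989, 0.184)
t=3.600: state=(-1.930, 0.393)
t=3.800: state=(-1.838, 0.517)
t=4.000: state=(-1.725, 0.608)
t=4.200: state=(-1.595, 0.694)
t=4.400: state=(-1.447, 0.788)
t=4.600: state=(-1.278, 0.904)
t=4.800: state=(-1.083, 1.057)
t=5.000: state=(-0.852, 1.266)
t=5.200: state=(-0.571, 1.557)
t=5.400: state=(-0.222, 1.952)
t=5.600: state=(0.215, 2.419)
t=5.800: state=(0.737, 2.749)
t=5.850: state=(0.875, 2.760)
compare at T: x=0.875, y=2.760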